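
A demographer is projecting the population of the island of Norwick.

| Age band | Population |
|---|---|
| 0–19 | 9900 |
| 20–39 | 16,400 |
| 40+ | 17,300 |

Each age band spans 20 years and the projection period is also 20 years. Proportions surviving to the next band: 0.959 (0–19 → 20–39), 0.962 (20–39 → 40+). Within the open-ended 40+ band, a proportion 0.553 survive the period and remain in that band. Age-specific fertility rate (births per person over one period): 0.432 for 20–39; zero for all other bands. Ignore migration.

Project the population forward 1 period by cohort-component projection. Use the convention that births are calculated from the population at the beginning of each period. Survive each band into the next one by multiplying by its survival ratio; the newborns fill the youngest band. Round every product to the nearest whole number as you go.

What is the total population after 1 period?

41923

Numbering the bands 1..3 from youngest to oldest:
Period 1:
Births: 16400 × 0.432 = 7085
Band 2: 9900 × 0.959 = 9494
Band 3: 16400 × 0.962 + 17300 × 0.553 = 15777 + 9567 = 25344
Population now: 0–19=7085, 20–39=9494, 40+=25344
Total after period 1: 7085 + 9494 + 25344 = 41923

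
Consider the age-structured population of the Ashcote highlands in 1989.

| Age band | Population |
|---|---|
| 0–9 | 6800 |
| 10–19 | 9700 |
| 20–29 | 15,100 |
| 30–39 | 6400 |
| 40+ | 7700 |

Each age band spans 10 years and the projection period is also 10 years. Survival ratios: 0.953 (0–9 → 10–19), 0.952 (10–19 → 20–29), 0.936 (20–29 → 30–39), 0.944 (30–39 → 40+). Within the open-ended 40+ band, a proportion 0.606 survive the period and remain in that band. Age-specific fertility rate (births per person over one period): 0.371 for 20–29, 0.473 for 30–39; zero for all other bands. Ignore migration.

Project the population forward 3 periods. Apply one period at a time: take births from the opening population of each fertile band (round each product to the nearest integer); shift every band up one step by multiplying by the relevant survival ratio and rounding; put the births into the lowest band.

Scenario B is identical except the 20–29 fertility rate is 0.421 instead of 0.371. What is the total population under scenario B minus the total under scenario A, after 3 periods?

(Bands numbered youngest = 1 to oldest = 5.)
Period 1.
Births: 15100 * 0.371 = 5602, 6400 * 0.473 = 3027 → total 8629
Band 2: 6800 * 0.953 = 6480
Band 3: 9700 * 0.952 = 9234
Band 4: 15100 * 0.936 = 14134
Band 5: 6400 * 0.944 + 7700 * 0.606 = 6042 + 4666 = 10708
Population now: 0–9=8629, 10–19=6480, 20–29=9234, 30–39=14134, 40+=10708
Period 2.
Births: 9234 * 0.371 = 3426, 14134 * 0.473 = 6685 → total 10111
Band 2: 8629 * 0.953 = 8223
Band 3: 6480 * 0.952 = 6169
Band 4: 9234 * 0.936 = 8643
Band 5: 14134 * 0.944 + 10708 * 0.606 = 13342 + 6489 = 19831
Population now: 0–9=10111, 10–19=8223, 20–29=6169, 30–39=8643, 40+=19831
Period 3.
Births: 6169 * 0.371 = 2289, 8643 * 0.473 = 4088 → total 6377
Band 2: 10111 * 0.953 = 9636
Band 3: 8223 * 0.952 = 7828
Band 4: 6169 * 0.936 = 5774
Band 5: 8643 * 0.944 + 19831 * 0.606 = 8159 + 12018 = 20177
Population now: 0–9=6377, 10–19=9636, 20–29=7828, 30–39=5774, 40+=20177
Scenario A total after 3 periods: 49792
Scenario B projection —
Period 1.
Births: 15100 * 0.421 = 6357, 6400 * 0.473 = 3027 → total 9384
Band 2: 6800 * 0.953 = 6480
Band 3: 9700 * 0.952 = 9234
Band 4: 15100 * 0.936 = 14134
Band 5: 6400 * 0.944 + 7700 * 0.606 = 6042 + 4666 = 10708
Population now: 0–9=9384, 10–19=6480, 20–29=9234, 30–39=14134, 40+=10708
Period 2.
Births: 9234 * 0.421 = 3888, 14134 * 0.473 = 6685 → total 10573
Band 2: 9384 * 0.953 = 8943
Band 3: 6480 * 0.952 = 6169
Band 4: 9234 * 0.936 = 8643
Band 5: 14134 * 0.944 + 10708 * 0.606 = 13342 + 6489 = 19831
Population now: 0–9=10573, 10–19=8943, 20–29=6169, 30–39=8643, 40+=19831
Period 3.
Births: 6169 * 0.421 = 2597, 8643 * 0.473 = 4088 → total 6685
Band 2: 10573 * 0.953 = 10076
Band 3: 8943 * 0.952 = 8514
Band 4: 6169 * 0.936 = 5774
Band 5: 8643 * 0.944 + 19831 * 0.606 = 8159 + 12018 = 20177
Population now: 0–9=6685, 10–19=10076, 20–29=8514, 30–39=5774, 40+=20177
Scenario B total after 3 periods: 51226
Difference B − A = 51226 − 49792 = 1434

1434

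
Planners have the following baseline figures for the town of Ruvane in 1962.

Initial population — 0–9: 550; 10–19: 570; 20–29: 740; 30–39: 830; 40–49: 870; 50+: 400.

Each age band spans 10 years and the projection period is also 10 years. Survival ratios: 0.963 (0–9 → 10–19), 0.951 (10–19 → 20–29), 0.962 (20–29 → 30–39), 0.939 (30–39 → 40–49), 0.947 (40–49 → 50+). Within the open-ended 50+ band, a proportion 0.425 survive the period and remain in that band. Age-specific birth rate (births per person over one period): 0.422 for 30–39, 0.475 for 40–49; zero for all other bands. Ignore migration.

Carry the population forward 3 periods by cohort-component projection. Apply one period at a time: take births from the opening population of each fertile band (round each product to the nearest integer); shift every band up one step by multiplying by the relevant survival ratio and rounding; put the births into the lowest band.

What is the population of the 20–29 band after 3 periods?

699

Numbering the bands 1..6 from youngest to oldest:
[period 1]
Births: 830 × 0.422 = 350  |  870 × 0.475 = 413 → total 763
Band 2: 550 × 0.963 = 530
Band 3: 570 × 0.951 = 542
Band 4: 740 × 0.962 = 712
Band 5: 830 × 0.939 = 779
Band 6: 870 × 0.947 + 400 × 0.425 = 824 + 170 = 994
End of period: [763, 530, 542, 712, 779, 994]
[period 2]
Births: 712 × 0.422 = 300  |  779 × 0.475 = 370 → total 670
Band 2: 763 × 0.963 = 735
Band 3: 530 × 0.951 = 504
Band 4: 542 × 0.962 = 521
Band 5: 712 × 0.939 = 669
Band 6: 779 × 0.947 + 994 × 0.425 = 738 + 422 = 1160
End of period: [670, 735, 504, 521, 669, 1160]
[period 3]
Births: 521 × 0.422 = 220  |  669 × 0.475 = 318 → total 538
Band 2: 670 × 0.963 = 645
Band 3: 735 × 0.951 = 699
Band 4: 504 × 0.962 = 485
Band 5: 521 × 0.939 = 489
Band 6: 669 × 0.947 + 1160 × 0.425 = 634 + 493 = 1127
End of period: [538, 645, 699, 485, 489, 1127]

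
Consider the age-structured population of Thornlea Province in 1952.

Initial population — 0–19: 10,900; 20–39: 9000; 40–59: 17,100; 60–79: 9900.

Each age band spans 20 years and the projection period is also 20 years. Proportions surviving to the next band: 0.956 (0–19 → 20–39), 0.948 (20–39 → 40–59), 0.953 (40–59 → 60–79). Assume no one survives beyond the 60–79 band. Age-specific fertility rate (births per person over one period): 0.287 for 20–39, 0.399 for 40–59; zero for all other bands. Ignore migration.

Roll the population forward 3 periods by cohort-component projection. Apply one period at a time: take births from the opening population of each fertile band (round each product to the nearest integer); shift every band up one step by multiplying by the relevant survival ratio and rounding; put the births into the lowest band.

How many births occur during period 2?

(Bands numbered youngest = 1 to oldest = 4.)
— Period 1 —
Births: 9000 × 0.287 = 2583, 17100 × 0.399 = 6823 ⇒ total 9406
Band 2: 10900 × 0.956 = 10420
Band 3: 9000 × 0.948 = 8532
Band 4: 17100 × 0.953 = 16296
Giving 9406 / 10420 / 8532 / 16296.
— Period 2 —
Births: 10420 × 0.287 = 2991, 8532 × 0.399 = 3404 ⇒ total 6395
Band 2: 9406 × 0.956 = 8992
Band 3: 10420 × 0.948 = 9878
Band 4: 8532 × 0.953 = 8131
Giving 6395 / 8992 / 9878 / 8131.

6395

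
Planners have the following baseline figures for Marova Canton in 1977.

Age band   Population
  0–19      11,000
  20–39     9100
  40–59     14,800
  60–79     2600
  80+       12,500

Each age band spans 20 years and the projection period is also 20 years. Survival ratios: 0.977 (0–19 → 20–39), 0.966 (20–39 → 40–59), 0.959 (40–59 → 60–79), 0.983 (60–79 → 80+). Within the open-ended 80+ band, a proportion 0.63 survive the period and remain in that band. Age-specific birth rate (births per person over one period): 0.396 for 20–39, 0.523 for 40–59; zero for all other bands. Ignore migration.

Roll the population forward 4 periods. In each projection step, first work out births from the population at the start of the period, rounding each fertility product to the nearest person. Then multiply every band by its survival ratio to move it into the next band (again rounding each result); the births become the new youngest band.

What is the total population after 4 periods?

60394

Period 1.
Births: 9100 × 0.396 = 3604  |  14800 × 0.523 = 7740 — total 11344
20–39: 11000 × 0.977 = 10747
40–59: 9100 × 0.966 = 8791
60–79: 14800 × 0.959 = 14193
80+: 2600 × 0.983 + 12500 × 0.63 = 2556 + 7875 = 10431
End of period: [11344, 10747, 8791, 14193, 10431]
Period 2.
Births: 10747 × 0.396 = 4256  |  8791 × 0.523 = 4598 — total 8854
20–39: 11344 × 0.977 = 11083
40–59: 10747 × 0.966 = 10382
60–79: 8791 × 0.959 = 8431
80+: 14193 × 0.983 + 10431 × 0.63 = 13952 + 6572 = 20524
End of period: [8854, 11083, 10382, 8431, 20524]
Period 3.
Births: 11083 × 0.396 = 4389  |  10382 × 0.523 = 5430 — total 9819
20–39: 8854 × 0.977 = 8650
40–59: 11083 × 0.966 = 10706
60–79: 10382 × 0.959 = 9956
80+: 8431 × 0.983 + 20524 × 0.63 = 8288 + 12930 = 21218
End of period: [9819, 8650, 10706, 9956, 21218]
Period 4.
Births: 8650 × 0.396 = 3425  |  10706 × 0.523 = 5599 — total 9024
20–39: 9819 × 0.977 = 9593
40–59: 8650 × 0.966 = 8356
60–79: 10706 × 0.959 = 10267
80+: 9956 × 0.983 + 21218 × 0.63 = 9787 + 13367 = 23154
End of period: [9024, 9593, 8356, 10267, 23154]
Total after period 4: 9024 + 9593 + 8356 + 10267 + 23154 = 60394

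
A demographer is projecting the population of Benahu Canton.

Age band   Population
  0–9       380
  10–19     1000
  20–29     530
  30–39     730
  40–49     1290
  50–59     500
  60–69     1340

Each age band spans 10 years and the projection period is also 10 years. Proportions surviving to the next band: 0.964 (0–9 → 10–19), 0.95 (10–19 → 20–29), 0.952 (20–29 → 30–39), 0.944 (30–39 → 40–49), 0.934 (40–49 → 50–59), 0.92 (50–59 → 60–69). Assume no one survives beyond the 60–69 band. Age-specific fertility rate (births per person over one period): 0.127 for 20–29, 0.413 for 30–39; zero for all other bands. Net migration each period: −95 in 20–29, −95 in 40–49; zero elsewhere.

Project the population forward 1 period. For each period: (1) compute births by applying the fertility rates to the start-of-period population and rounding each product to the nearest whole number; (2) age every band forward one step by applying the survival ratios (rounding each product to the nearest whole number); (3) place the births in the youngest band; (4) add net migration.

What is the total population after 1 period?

— Period 1 —
Births: 530 * 0.127 = 67 ; 730 * 0.413 = 301 — total 368
10–19: 380 * 0.964 = 366
20–29: 1000 * 0.95 = 950
30–39: 530 * 0.952 = 505
40–49: 730 * 0.944 = 689
50–59: 1290 * 0.934 = 1205
60–69: 500 * 0.92 = 460
Net migration: 20–29 − 95 → 855; 40–49 − 95 → 594
End of period: [368, 366, 855, 505, 594, 1205, 460]
Total after period 1: 368 + 366 + 855 + 505 + 594 + 1205 + 460 = 4353

4353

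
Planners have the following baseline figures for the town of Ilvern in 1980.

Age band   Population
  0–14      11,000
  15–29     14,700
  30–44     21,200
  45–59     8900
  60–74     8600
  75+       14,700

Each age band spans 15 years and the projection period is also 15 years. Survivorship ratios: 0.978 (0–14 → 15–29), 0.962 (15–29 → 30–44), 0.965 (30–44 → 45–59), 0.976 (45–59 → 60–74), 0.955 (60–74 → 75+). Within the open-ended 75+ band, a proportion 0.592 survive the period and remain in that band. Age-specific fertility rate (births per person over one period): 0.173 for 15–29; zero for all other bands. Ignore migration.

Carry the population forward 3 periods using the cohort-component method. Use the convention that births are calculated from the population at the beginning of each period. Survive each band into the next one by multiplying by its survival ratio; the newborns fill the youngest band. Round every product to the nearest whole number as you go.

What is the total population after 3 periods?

57854

[period 1]
Births: 14700 × 0.173 = 2543
15–29: 11000 × 0.978 = 10758
30–44: 14700 × 0.962 = 14141
45–59: 21200 × 0.965 = 20458
60–74: 8900 × 0.976 = 8686
75+: 8600 × 0.955 + 14700 × 0.592 = 8213 + 8702 = 16915
Giving 2543 / 10758 / 14141 / 20458 / 8686 / 16915.
[period 2]
Births: 10758 × 0.173 = 1861
15–29: 2543 × 0.978 = 2487
30–44: 10758 × 0.962 = 10349
45–59: 14141 × 0.965 = 13646
60–74: 20458 × 0.976 = 19967
75+: 8686 × 0.955 + 16915 × 0.592 = 8295 + 10014 = 18309
Giving 1861 / 2487 / 10349 / 13646 / 19967 / 18309.
[period 3]
Births: 2487 × 0.173 = 430
15–29: 1861 × 0.978 = 1820
30–44: 2487 × 0.962 = 2392
45–59: 10349 × 0.965 = 9987
60–74: 13646 × 0.976 = 13318
75+: 19967 × 0.955 + 18309 × 0.592 = 19068 + 10839 = 29907
Giving 430 / 1820 / 2392 / 9987 / 13318 / 29907.
Total after period 3: 430 + 1820 + 2392 + 9987 + 13318 + 29907 = 57854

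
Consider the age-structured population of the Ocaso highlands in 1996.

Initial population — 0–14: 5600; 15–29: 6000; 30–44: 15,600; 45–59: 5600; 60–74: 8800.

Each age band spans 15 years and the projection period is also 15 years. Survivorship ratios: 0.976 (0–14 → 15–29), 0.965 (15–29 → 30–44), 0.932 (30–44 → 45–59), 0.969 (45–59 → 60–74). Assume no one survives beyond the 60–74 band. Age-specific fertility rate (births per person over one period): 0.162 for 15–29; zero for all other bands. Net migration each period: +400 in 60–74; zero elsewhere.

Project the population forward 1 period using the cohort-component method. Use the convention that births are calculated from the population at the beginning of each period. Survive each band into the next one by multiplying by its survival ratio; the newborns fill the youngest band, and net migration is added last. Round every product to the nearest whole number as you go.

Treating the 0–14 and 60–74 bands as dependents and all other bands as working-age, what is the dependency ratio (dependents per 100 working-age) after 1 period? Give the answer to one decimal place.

— Period 1 —
Births: 6000 * 0.162 = 972
15–29: 5600 * 0.976 = 5466
30–44: 6000 * 0.965 = 5790
45–59: 15600 * 0.932 = 14539
60–74: 5600 * 0.969 = 5426
Net migration: 60–74 + 400 → 5826
→ [972, 5466, 5790, 14539, 5826]
Dependents (band 0–14 + band 60–74) = 972 + 5826 = 6798; working-age = 25795; ratio = 6798/25795 × 100 = 26.4

26.4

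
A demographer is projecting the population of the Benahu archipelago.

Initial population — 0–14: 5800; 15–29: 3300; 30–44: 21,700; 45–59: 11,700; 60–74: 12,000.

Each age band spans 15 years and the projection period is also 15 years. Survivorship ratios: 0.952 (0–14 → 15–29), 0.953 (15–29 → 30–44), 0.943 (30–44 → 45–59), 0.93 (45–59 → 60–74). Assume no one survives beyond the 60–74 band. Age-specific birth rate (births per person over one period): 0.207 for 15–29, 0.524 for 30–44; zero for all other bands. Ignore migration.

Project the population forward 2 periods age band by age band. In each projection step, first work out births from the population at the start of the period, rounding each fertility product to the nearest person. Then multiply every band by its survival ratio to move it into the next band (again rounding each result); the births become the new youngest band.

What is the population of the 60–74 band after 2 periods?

19031

After projecting period 1:
Births: 3300 * 0.207 = 683 ; 21700 * 0.524 = 11371 → 12054
15–29: 5800 * 0.952 = 5522
30–44: 3300 * 0.953 = 3145
45–59: 21700 * 0.943 = 20463
60–74: 11700 * 0.93 = 10881
Population now: 0–14=12054, 15–29=5522, 30–44=3145, 45–59=20463, 60–74=10881
After projecting period 2:
Births: 5522 * 0.207 = 1143 ; 3145 * 0.524 = 1648 → 2791
15–29: 12054 * 0.952 = 11475
30–44: 5522 * 0.953 = 5262
45–59: 3145 * 0.943 = 2966
60–74: 20463 * 0.93 = 19031
Population now: 0–14=2791, 15–29=11475, 30–44=5262, 45–59=2966, 60–74=19031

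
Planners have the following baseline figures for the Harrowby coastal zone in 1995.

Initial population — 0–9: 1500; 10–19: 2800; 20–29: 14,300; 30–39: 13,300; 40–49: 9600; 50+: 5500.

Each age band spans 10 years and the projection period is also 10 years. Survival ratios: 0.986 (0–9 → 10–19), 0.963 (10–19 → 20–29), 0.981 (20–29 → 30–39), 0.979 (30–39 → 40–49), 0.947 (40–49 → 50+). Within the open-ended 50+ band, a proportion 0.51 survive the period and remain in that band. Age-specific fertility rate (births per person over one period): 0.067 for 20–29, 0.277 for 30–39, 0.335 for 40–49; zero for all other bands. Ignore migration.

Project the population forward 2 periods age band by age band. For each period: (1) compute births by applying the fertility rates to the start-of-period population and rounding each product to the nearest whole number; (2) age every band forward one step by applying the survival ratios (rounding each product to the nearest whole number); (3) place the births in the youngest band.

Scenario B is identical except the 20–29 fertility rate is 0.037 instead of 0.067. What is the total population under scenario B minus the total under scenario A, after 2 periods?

After projecting period 1:
Births: 14300 * 0.067 = 958, 13300 * 0.277 = 3684, 9600 * 0.335 = 3216 ⇒ total 7858
10–19: 1500 * 0.986 = 1479
20–29: 2800 * 0.963 = 2696
30–39: 14300 * 0.981 = 14028
40–49: 13300 * 0.979 = 13021
50+: 9600 * 0.947 + 5500 * 0.51 = 9091 + 2805 = 11896
Population now: 0–9=7858, 10–19=1479, 20–29=2696, 30–39=14028, 40–49=13021, 50+=11896
After projecting period 2:
Births: 2696 * 0.067 = 181, 14028 * 0.277 = 3886, 13021 * 0.335 = 4362 ⇒ total 8429
10–19: 7858 * 0.986 = 7748
20–29: 1479 * 0.963 = 1424
30–39: 2696 * 0.981 = 2645
40–49: 14028 * 0.979 = 13733
50+: 13021 * 0.947 + 11896 * 0.51 = 12331 + 6067 = 18398
Population now: 0–9=8429, 10–19=7748, 20–29=1424, 30–39=2645, 40–49=13733, 50+=18398
Scenario A total after 2 periods: 52377
Scenario B projection —
After projecting period 1:
Births: 14300 * 0.037 = 529, 13300 * 0.277 = 3684, 9600 * 0.335 = 3216 ⇒ total 7429
10–19: 1500 * 0.986 = 1479
20–29: 2800 * 0.963 = 2696
30–39: 14300 * 0.981 = 14028
40–49: 13300 * 0.979 = 13021
50+: 9600 * 0.947 + 5500 * 0.51 = 9091 + 2805 = 11896
Population now: 0–9=7429, 10–19=1479, 20–29=2696, 30–39=14028, 40–49=13021, 50+=11896
After projecting period 2:
Births: 2696 * 0.037 = 100, 14028 * 0.277 = 3886, 13021 * 0.335 = 4362 ⇒ total 8348
10–19: 7429 * 0.986 = 7325
20–29: 1479 * 0.963 = 1424
30–39: 2696 * 0.981 = 2645
40–49: 14028 * 0.979 = 13733
50+: 13021 * 0.947 + 11896 * 0.51 = 12331 + 6067 = 18398
Population now: 0–9=8348, 10–19=7325, 20–29=1424, 30–39=2645, 40–49=13733, 50+=18398
Scenario B total after 2 periods: 51873
Difference B − A = 51873 − 52377 = -504

-504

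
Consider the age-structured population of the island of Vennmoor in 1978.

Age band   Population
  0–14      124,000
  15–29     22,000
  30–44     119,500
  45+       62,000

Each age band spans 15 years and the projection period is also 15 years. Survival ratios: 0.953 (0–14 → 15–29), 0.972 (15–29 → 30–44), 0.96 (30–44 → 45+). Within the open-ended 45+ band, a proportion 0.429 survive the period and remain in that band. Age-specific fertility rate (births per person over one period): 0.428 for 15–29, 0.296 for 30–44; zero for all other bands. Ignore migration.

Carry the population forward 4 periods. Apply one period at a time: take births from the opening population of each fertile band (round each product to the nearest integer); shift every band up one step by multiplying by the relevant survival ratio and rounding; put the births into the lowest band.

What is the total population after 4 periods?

240085

Period 1.
Births: 22000 × 0.428 = 9416, 119500 × 0.296 = 35372 → 44788
15–29: 124000 × 0.953 = 118172
30–44: 22000 × 0.972 = 21384
45+: 119500 × 0.96 + 62000 × 0.429 = 114720 + 26598 = 141318
Giving 44788 / 118172 / 21384 / 141318.
Period 2.
Births: 118172 × 0.428 = 50578, 21384 × 0.296 = 6330 → 56908
15–29: 44788 × 0.953 = 42683
30–44: 118172 × 0.972 = 114863
45+: 21384 × 0.96 + 141318 × 0.429 = 20529 + 60625 = 81154
Giving 56908 / 42683 / 114863 / 81154.
Period 3.
Births: 42683 × 0.428 = 18268, 114863 × 0.296 = 33999 → 52267
15–29: 56908 × 0.953 = 54233
30–44: 42683 × 0.972 = 41488
45+: 114863 × 0.96 + 81154 × 0.429 = 110268 + 34815 = 145083
Giving 52267 / 54233 / 41488 / 145083.
Period 4.
Births: 54233 × 0.428 = 23212, 41488 × 0.296 = 12280 → 35492
15–29: 52267 × 0.953 = 49810
30–44: 54233 × 0.972 = 52714
45+: 41488 × 0.96 + 145083 × 0.429 = 39828 + 62241 = 102069
Giving 35492 / 49810 / 52714 / 102069.
Total after period 4: 35492 + 49810 + 52714 + 102069 = 240085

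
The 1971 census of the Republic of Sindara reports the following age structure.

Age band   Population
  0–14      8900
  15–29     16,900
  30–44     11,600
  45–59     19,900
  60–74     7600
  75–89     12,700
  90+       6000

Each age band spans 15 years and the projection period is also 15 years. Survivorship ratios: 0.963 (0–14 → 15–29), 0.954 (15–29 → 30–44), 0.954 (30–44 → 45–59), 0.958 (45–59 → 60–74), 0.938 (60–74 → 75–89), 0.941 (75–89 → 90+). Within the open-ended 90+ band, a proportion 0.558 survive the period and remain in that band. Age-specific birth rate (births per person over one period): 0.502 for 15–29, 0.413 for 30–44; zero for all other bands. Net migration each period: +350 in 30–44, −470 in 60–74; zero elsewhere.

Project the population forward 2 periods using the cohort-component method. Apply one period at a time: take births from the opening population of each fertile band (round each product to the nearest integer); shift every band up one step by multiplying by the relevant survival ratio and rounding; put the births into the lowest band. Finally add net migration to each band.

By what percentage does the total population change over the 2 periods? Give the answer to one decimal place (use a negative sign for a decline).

8.8

Period 1:
Births: 16900 × 0.502 = 8484 ; 11600 × 0.413 = 4791 — total 13275
15–29: 8900 × 0.963 = 8571
30–44: 16900 × 0.954 = 16123
45–59: 11600 × 0.954 = 11066
60–74: 19900 × 0.958 = 19064
75–89: 7600 × 0.938 = 7129
90+: 12700 × 0.941 + 6000 × 0.558 = 11951 + 3348 = 15299
Net migration: 30–44 + 350 → 16473; 60–74 − 470 → 18594
Population now: 0–14=13275, 15–29=8571, 30–44=16473, 45–59=11066, 60–74=18594, 75–89=7129, 90+=15299
Period 2:
Births: 8571 × 0.502 = 4303 ; 16473 × 0.413 = 6803 — total 11106
15–29: 13275 × 0.963 = 12784
30–44: 8571 × 0.954 = 8177
45–59: 16473 × 0.954 = 15715
60–74: 11066 × 0.958 = 10601
75–89: 18594 × 0.938 = 17441
90+: 7129 × 0.941 + 15299 × 0.558 = 6708 + 8537 = 15245
Net migration: 30–44 + 350 → 8527; 60–74 − 470 → 10131
Population now: 0–14=11106, 15–29=12784, 30–44=8527, 45–59=15715, 60–74=10131, 75–89=17441, 90+=15245
Total: 83600 → 90949; change = 7349; percentage change = 8.8%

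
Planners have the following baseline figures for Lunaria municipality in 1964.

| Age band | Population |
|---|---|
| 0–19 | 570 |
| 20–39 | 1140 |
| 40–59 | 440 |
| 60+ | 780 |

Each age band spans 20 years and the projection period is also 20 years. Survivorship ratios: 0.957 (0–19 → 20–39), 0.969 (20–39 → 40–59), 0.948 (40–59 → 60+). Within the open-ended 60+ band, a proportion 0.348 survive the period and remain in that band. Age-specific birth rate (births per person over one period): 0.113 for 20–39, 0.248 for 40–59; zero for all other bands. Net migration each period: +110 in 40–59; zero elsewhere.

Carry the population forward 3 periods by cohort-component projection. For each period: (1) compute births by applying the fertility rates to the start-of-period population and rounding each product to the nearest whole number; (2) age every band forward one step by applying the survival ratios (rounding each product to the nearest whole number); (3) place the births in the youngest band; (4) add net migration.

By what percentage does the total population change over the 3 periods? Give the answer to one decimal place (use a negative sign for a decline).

Period 1.
Births: 1140 × 0.113 = 129  |  440 × 0.248 = 109 — total 238
20–39: 570 × 0.957 = 545
40–59: 1140 × 0.969 = 1105
60+: 440 × 0.948 + 780 × 0.348 = 417 + 271 = 688
Net migration: 40–59 + 110 → 1215
Giving 238 / 545 / 1215 / 688.
Period 2.
Births: 545 × 0.113 = 62  |  1215 × 0.248 = 301 — total 363
20–39: 238 × 0.957 = 228
40–59: 545 × 0.969 = 528
60+: 1215 × 0.948 + 688 × 0.348 = 1152 + 239 = 1391
Net migration: 40–59 + 110 → 638
Giving 363 / 228 / 638 / 1391.
Period 3.
Births: 228 × 0.113 = 26  |  638 × 0.248 = 158 — total 184
20–39: 363 × 0.957 = 347
40–59: 228 × 0.969 = 221
60+: 638 × 0.948 + 1391 × 0.348 = 605 + 484 = 1089
Net migration: 40–59 + 110 → 331
Giving 184 / 347 / 331 / 1089.
Total: 2930 → 1951; change = -979; percentage change = -33.4%

-33.4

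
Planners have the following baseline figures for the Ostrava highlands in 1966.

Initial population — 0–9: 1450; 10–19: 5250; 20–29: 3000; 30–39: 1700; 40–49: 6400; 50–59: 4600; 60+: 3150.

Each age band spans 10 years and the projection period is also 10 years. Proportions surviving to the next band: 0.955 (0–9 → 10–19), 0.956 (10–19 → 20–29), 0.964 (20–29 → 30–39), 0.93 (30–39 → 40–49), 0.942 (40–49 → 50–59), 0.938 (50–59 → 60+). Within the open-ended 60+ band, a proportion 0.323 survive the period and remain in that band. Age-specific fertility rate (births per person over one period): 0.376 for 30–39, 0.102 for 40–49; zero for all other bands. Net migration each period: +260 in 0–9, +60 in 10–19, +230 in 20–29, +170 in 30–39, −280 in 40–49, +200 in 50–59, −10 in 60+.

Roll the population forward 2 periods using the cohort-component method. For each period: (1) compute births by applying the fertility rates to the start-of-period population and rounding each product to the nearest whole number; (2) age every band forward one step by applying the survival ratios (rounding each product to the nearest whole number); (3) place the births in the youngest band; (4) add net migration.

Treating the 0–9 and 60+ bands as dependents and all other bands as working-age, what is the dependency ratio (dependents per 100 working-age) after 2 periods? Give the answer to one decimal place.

73.5

— Period 1 —
Births: 1700 × 0.376 = 639  |  6400 × 0.102 = 653 → total 1292
10–19: 1450 × 0.955 = 1385
20–29: 5250 × 0.956 = 5019
30–39: 3000 × 0.964 = 2892
40–49: 1700 × 0.93 = 1581
50–59: 6400 × 0.942 = 6029
60+: 4600 × 0.938 + 3150 × 0.323 = 4315 + 1017 = 5332
Net migration: 0–9 + 260 → 1552; 10–19 + 60 → 1445; 20–29 + 230 → 5249; 30–39 + 170 → 3062; 40–49 − 280 → 1301; 50–59 + 200 → 6229; 60+ − 10 → 5322
Giving 1552 / 1445 / 5249 / 3062 / 1301 / 6229 / 5322.
— Period 2 —
Births: 3062 × 0.376 = 1151  |  1301 × 0.102 = 133 → total 1284
10–19: 1552 × 0.955 = 1482
20–29: 1445 × 0.956 = 1381
30–39: 5249 × 0.964 = 5060
40–49: 3062 × 0.93 = 2848
50–59: 1301 × 0.942 = 1226
60+: 6229 × 0.938 + 5322 × 0.323 = 5843 + 1719 = 7562
Net migration: 0–9 + 260 → 1544; 10–19 + 60 → 1542; 20–29 + 230 → 1611; 30–39 + 170 → 5230; 40–49 − 280 → 2568; 50–59 + 200 → 1426; 60+ − 10 → 7552
Giving 1544 / 1542 / 1611 / 5230 / 2568 / 1426 / 7552.
Dependents (band 0–9 + band 60+) = 1544 + 7552 = 9096; working-age = 12377; ratio = 9096/12377 × 100 = 73.5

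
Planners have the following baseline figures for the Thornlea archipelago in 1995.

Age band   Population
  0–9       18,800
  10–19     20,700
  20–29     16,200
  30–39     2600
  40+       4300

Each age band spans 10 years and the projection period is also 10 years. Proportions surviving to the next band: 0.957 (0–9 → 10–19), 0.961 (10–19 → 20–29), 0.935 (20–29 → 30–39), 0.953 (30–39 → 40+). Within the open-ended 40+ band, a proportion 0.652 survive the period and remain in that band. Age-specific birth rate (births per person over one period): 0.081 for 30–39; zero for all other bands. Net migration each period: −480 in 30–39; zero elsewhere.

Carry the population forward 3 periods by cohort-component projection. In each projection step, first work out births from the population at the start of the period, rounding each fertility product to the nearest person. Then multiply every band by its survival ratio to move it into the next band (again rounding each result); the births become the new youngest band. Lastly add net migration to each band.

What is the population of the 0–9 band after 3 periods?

1468

Period 1:
Births: 2600 × 0.081 = 211
10–19: 18800 × 0.957 = 17992
20–29: 20700 × 0.961 = 19893
30–39: 16200 × 0.935 = 15147
40+: 2600 × 0.953 + 4300 × 0.652 = 2478 + 2804 = 5282
Net migration: 30–39 − 480 → 14667
→ [211, 17992, 19893, 14667, 5282]
Period 2:
Births: 14667 × 0.081 = 1188
10–19: 211 × 0.957 = 202
20–29: 17992 × 0.961 = 17290
30–39: 19893 × 0.935 = 18600
40+: 14667 × 0.953 + 5282 × 0.652 = 13978 + 3444 = 17422
Net migration: 30–39 − 480 → 18120
→ [1188, 202, 17290, 18120, 17422]
Period 3:
Births: 18120 × 0.081 = 1468
10–19: 1188 × 0.957 = 1137
20–29: 202 × 0.961 = 194
30–39: 17290 × 0.935 = 16166
40+: 18120 × 0.953 + 17422 × 0.652 = 17268 + 11359 = 28627
Net migration: 30–39 − 480 → 15686
→ [1468, 1137, 194, 15686, 28627]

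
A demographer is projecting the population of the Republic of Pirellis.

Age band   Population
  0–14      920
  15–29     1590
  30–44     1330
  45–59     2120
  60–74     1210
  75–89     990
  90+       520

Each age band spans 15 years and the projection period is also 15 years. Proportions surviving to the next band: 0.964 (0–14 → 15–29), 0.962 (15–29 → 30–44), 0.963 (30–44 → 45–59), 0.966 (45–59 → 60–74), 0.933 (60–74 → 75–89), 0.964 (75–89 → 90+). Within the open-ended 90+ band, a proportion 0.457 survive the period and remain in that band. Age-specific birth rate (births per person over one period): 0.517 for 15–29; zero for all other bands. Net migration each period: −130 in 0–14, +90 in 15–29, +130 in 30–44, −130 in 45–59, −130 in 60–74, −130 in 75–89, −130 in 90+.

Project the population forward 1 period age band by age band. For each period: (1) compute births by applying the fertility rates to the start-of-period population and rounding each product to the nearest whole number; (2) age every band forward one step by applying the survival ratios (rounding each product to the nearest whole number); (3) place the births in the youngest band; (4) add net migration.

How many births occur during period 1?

Period 1:
Births: 1590 * 0.517 = 822
15–29: 920 * 0.964 = 887
30–44: 1590 * 0.962 = 1530
45–59: 1330 * 0.963 = 1281
60–74: 2120 * 0.966 = 2048
75–89: 1210 * 0.933 = 1129
90+: 990 * 0.964 + 520 * 0.457 = 954 + 238 = 1192
Net migration: 0–14 − 130 → 692; 15–29 + 90 → 977; 30–44 + 130 → 1660; 45–59 − 130 → 1151; 60–74 − 130 → 1918; 75–89 − 130 → 999; 90+ − 130 → 1062
→ [692, 977, 1660, 1151, 1918, 999, 1062]

822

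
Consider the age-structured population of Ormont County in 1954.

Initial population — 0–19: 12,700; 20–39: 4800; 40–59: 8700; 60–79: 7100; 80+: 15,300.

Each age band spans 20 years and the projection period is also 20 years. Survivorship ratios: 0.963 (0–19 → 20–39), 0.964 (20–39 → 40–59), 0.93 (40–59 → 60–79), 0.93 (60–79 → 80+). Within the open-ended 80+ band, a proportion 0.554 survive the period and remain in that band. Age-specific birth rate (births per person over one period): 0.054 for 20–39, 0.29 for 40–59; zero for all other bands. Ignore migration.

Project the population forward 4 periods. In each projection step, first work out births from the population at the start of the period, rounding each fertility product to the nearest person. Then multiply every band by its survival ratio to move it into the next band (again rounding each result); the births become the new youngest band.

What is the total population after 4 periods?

After projecting period 1:
Births: 4800 × 0.054 = 259  |  8700 × 0.29 = 2523 ⇒ total 2782
20–39: 12700 × 0.963 = 12230
40–59: 4800 × 0.964 = 4627
60–79: 8700 × 0.93 = 8091
80+: 7100 × 0.93 + 15300 × 0.554 = 6603 + 8476 = 15079
Population now: 0–19=2782, 20–39=12230, 40–59=4627, 60–79=8091, 80+=15079
After projecting period 2:
Births: 12230 × 0.054 = 660  |  4627 × 0.29 = 1342 ⇒ total 2002
20–39: 2782 × 0.963 = 2679
40–59: 12230 × 0.964 = 11790
60–79: 4627 × 0.93 = 4303
80+: 8091 × 0.93 + 15079 × 0.554 = 7525 + 8354 = 15879
Population now: 0–19=2002, 20–39=2679, 40–59=11790, 60–79=4303, 80+=15879
After projecting period 3:
Births: 2679 × 0.054 = 145  |  11790 × 0.29 = 3419 ⇒ total 3564
20–39: 2002 × 0.963 = 1928
40–59: 2679 × 0.964 = 2583
60–79: 11790 × 0.93 = 10965
80+: 4303 × 0.93 + 15879 × 0.554 = 4002 + 8797 = 12799
Population now: 0–19=3564, 20–39=1928, 40–59=2583, 60–79=10965, 80+=12799
After projecting period 4:
Births: 1928 × 0.054 = 104  |  2583 × 0.29 = 749 ⇒ total 853
20–39: 3564 × 0.963 = 3432
40–59: 1928 × 0.964 = 1859
60–79: 2583 × 0.93 = 2402
80+: 10965 × 0.93 + 12799 × 0.554 = 10197 + 7091 = 17288
Population now: 0–19=853, 20–39=3432, 40–59=1859, 60–79=2402, 80+=17288
Total after period 4: 853 + 3432 + 1859 + 2402 + 17288 = 25834

25834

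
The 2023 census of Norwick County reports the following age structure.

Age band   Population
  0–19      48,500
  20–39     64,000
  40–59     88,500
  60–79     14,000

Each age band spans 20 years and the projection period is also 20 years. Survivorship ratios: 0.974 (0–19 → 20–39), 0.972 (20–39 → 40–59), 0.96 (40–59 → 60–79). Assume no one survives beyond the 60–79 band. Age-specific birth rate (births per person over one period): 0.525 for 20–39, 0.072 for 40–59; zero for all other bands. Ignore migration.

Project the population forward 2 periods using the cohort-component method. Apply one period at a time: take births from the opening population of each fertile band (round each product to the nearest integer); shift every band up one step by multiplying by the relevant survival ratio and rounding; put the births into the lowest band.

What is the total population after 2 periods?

173848

Period 1:
Births: 64000 * 0.525 = 33600  |  88500 * 0.072 = 6372 → total 39972
20–39: 48500 * 0.974 = 47239
40–59: 64000 * 0.972 = 62208
60–79: 88500 * 0.96 = 84960
Giving 39972 / 47239 / 62208 / 84960.
Period 2:
Births: 47239 * 0.525 = 24800  |  62208 * 0.072 = 4479 → total 29279
20–39: 39972 * 0.974 = 38933
40–59: 47239 * 0.972 = 45916
60–79: 62208 * 0.96 = 59720
Giving 29279 / 38933 / 45916 / 59720.
Total after period 2: 29279 + 38933 + 45916 + 59720 = 173848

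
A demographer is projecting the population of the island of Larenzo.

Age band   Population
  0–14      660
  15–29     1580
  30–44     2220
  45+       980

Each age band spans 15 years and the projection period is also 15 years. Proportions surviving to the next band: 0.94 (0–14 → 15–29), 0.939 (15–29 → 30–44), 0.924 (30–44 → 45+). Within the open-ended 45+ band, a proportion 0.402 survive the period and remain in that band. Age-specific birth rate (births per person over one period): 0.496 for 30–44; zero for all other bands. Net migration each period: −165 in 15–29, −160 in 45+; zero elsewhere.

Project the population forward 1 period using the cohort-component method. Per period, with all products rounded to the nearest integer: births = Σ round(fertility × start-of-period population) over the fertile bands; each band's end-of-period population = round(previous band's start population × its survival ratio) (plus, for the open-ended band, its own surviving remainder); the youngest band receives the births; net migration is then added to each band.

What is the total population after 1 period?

(Bands numbered youngest = 1 to oldest = 4.)
Period 1:
Births: 2220 × 0.496 = 1101
Band 2: 660 × 0.94 = 620
Band 3: 1580 × 0.939 = 1484
Band 4: 2220 × 0.924 + 980 × 0.402 = 2051 + 394 = 2445
Net migration: Band 2 − 165 → 455; Band 4 − 160 → 2285
End of period: [1101, 455, 1484, 2285]
Total after period 1: 1101 + 455 + 1484 + 2285 = 5325

5325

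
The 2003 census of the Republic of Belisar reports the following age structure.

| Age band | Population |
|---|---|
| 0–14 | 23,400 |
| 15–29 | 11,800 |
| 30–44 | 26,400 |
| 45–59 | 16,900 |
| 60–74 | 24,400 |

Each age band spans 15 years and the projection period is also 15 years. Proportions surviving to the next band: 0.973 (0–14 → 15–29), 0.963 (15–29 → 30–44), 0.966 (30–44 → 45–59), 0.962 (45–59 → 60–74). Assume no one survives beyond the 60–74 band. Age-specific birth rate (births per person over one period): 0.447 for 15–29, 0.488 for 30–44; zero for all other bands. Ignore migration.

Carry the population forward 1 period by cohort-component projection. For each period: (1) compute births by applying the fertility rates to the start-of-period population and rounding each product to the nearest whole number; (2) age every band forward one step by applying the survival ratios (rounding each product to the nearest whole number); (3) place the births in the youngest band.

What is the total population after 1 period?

94049

Call the bands 1 to 5, youngest first.
Period 1:
Births: 11800 * 0.447 = 5275 ; 26400 * 0.488 = 12883 ⇒ total 18158
Band 2: 23400 * 0.973 = 22768
Band 3: 11800 * 0.963 = 11363
Band 4: 26400 * 0.966 = 25502
Band 5: 16900 * 0.962 = 16258
End of period: [18158, 22768, 11363, 25502, 16258]
Total after period 1: 18158 + 22768 + 11363 + 25502 + 16258 = 94049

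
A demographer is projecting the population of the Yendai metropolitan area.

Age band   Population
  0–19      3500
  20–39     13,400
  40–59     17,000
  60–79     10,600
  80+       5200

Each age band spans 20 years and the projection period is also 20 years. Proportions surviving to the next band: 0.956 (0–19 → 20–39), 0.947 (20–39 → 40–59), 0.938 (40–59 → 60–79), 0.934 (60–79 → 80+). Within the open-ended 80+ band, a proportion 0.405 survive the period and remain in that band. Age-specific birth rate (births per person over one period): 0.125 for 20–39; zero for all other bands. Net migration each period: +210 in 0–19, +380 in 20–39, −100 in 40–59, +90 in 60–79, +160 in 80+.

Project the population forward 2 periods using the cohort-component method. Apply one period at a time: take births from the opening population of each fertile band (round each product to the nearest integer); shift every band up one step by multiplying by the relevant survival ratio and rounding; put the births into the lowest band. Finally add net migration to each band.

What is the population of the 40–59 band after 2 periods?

Numbering the bands 1..5 from youngest to oldest:
[period 1]
Births: 13400 * 0.125 = 1675
Band 2: 3500 * 0.956 = 3346
Band 3: 13400 * 0.947 = 12690
Band 4: 17000 * 0.938 = 15946
Band 5: 10600 * 0.934 + 5200 * 0.405 = 9900 + 2106 = 12006
Net migration: Band 1 + 210 → 1885; Band 2 + 380 → 3726; Band 3 − 100 → 12590; Band 4 + 90 → 16036; Band 5 + 160 → 12166
Giving 1885 / 3726 / 12590 / 16036 / 12166.
[period 2]
Births: 3726 * 0.125 = 466
Band 2: 1885 * 0.956 = 1802
Band 3: 3726 * 0.947 = 3529
Band 4: 12590 * 0.938 = 11809
Band 5: 16036 * 0.934 + 12166 * 0.405 = 14978 + 4927 = 19905
Net migration: Band 1 + 210 → 676; Band 2 + 380 → 2182; Band 3 − 100 → 3429; Band 4 + 90 → 11899; Band 5 + 160 → 20065
Giving 676 / 2182 / 3429 / 11899 / 20065.

3429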